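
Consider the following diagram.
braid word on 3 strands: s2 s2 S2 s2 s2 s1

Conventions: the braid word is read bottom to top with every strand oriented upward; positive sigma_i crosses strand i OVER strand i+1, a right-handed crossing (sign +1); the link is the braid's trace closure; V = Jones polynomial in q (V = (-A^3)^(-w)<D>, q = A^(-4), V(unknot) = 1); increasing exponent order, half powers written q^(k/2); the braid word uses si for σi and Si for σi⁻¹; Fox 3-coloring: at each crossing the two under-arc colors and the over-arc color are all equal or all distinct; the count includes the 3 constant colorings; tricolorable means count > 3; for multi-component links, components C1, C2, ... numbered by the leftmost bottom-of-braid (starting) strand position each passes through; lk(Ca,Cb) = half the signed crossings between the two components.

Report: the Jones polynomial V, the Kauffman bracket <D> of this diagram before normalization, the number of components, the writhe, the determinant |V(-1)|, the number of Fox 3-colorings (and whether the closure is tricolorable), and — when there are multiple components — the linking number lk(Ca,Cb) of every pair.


V(q) = q + q^3 - q^4
bracket: -A^-4 + 1 + A^8, w = +4
1 component, writhe +4, over 6 crossings
det 3, colorings 9 of 3^6 — tricolorable
observation: |V(-1)| = 3: so tricolorable, since 3 divides 3


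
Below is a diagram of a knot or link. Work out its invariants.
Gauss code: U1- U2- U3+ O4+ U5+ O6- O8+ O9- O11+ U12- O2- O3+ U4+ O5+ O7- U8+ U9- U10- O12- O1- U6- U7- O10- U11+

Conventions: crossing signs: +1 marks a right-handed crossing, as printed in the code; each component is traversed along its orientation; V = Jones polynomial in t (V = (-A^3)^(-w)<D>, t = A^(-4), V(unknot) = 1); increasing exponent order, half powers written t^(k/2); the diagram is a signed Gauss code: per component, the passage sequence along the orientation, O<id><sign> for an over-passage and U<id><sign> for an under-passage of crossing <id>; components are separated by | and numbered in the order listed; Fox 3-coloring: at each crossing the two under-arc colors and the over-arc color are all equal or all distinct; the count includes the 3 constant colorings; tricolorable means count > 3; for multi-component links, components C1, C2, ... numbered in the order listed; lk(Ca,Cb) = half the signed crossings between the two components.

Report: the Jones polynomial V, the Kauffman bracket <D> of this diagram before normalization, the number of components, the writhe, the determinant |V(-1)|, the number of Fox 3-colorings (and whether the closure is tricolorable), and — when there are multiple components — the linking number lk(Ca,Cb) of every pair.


V(t) = -t^-5 + t^-4 - t^-3 + 2t^-2 - t^-1 + 2 - t
bracket: -A^-10 + 2A^-6 - A^-2 + 2A^2 - A^6 + A^10 - A^14, w = -2
1 component, writhe -2, over 12 crossings
det 9, colorings 9 of 3^12 — tricolorable
observation: w = -2 shifts under R1 moves; the (-A^3)^(2) factor cancels that in V


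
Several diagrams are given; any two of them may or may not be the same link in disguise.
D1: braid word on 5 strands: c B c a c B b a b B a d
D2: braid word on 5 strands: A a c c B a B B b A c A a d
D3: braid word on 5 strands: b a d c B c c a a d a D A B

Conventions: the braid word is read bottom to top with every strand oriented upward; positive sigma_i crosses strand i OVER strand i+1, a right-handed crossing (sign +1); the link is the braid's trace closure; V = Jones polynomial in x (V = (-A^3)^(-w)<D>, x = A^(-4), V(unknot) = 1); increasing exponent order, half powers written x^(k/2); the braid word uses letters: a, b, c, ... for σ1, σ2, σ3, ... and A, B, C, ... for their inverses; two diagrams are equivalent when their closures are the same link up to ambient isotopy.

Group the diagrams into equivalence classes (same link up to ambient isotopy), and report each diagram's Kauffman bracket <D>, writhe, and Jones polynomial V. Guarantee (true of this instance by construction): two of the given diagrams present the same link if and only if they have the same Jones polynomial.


classes: {D1, D3} | {D2}
V(D1) = x^2 + 2x^4 - 2x^5 + x^6 - 2x^7 + x^8  [12 crossings, <D> = A^-14 - 2A^-10 + A^-6 - 2A^-2 + 2A^2 + A^10, w = +6]
D2 (bracket -A^-10 + A^-6 + A^2; 14 crossings at w = +2): V = x + x^3 - x^4
V(D3) = x^2 + 2x^4 - 2x^5 + x^6 - 2x^7 + x^8  [14 crossings, <D> = A^-14 - 2A^-10 + A^-6 - 2A^-2 + 2A^2 + A^10, w = +6]
note: V(x) takes 2 values over 3 diagrams, fixing the grouping


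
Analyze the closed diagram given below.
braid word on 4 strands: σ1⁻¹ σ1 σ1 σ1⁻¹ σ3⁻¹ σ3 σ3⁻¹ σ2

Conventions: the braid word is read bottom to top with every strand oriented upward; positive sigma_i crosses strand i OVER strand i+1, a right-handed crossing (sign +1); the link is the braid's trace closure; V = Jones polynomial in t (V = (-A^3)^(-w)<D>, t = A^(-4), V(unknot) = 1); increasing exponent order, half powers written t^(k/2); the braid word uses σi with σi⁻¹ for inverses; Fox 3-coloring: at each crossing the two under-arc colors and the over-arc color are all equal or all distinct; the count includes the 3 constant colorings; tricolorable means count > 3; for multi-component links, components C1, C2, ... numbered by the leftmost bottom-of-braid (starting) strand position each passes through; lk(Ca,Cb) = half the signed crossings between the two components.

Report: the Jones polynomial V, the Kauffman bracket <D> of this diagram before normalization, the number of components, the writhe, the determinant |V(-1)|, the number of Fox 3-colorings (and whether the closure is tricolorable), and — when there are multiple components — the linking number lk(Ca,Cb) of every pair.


Jones polynomial: V(t) = -t^(-1/2) - t^(1/2)
<D> = -A^-2 - A^2; writhe 0
components 2, writhe 0 (8 crossings)
linking number lk(C1,C2) = 0
3-colorings: 9 of 3^8, det 0 — tricolorable
note: palindromic: swapping t for 1/t fixes V


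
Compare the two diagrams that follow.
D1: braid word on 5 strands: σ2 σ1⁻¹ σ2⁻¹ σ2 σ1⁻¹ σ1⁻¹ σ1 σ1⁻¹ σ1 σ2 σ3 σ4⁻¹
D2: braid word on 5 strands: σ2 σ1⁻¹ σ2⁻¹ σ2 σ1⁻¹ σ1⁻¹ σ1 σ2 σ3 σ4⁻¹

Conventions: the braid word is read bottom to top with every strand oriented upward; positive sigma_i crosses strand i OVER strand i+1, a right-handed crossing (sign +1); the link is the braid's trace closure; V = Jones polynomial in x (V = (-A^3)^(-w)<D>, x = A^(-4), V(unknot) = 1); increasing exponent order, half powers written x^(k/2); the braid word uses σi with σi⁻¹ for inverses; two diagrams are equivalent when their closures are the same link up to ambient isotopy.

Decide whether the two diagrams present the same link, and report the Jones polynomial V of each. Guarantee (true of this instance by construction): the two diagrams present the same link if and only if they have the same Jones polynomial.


equivalent: yes
D1 (bracket A^-8 + 2 + A^8; 12 crossings at w = 0): V = x^-2 + 2 + x^2
V(D2) = x^-2 + 2 + x^2  [10 crossings, <D> = A^-8 + 2 + A^8, w = 0]
observation: one V(x) for all 2 diagrams — one class (guaranteed)


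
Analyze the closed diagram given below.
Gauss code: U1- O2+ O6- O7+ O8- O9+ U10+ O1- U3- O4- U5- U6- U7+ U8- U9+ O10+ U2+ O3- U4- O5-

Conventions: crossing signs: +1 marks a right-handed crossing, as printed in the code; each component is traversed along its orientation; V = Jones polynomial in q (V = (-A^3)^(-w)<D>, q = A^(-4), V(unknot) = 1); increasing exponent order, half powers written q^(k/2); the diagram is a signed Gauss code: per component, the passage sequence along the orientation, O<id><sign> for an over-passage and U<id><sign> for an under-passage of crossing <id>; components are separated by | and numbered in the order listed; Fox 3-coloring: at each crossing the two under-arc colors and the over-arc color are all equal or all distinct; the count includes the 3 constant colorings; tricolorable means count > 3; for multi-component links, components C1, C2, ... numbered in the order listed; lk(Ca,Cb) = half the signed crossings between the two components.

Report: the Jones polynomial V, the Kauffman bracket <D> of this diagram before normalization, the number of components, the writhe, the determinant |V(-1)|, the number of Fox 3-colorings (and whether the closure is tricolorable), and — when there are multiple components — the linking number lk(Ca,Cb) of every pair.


V = q^-5 - 2q^-4 + 2q^-3 - 2q^-2 + 2q^-1 - 1 + q
<D> = A^-10 - A^-6 + 2A^-2 - 2A^2 + 2A^6 - 2A^10 + A^14 (w = -2)
1 component over 10 crossings, w = -2
3 Fox colorings among 3^10, |V(-1)| = 11: not tricolorable
why: the span of V is 6, forcing >= 6 crossings in any diagram


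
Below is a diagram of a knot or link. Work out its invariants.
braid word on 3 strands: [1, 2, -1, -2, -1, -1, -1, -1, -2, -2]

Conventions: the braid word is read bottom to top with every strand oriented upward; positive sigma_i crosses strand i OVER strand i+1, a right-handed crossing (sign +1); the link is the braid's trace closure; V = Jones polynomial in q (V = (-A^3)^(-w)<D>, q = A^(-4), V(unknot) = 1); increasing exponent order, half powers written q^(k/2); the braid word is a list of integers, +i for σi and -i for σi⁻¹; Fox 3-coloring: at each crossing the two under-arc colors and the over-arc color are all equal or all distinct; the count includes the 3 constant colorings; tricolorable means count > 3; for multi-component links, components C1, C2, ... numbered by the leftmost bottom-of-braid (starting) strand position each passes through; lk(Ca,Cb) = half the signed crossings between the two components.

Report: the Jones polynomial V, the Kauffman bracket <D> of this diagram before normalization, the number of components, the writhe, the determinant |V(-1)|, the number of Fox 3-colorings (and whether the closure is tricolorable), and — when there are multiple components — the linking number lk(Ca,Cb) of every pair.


V(q) = q^-8 - 2q^-7 + q^-6 - 2q^-5 + 2q^-4 + q^-2
bracket: A^-10 + 2A^-2 - 2A^2 + A^6 - 2A^10 + A^14, w = -6
1 component, writhe -6, over 10 crossings
det 9, colorings 27 of 3^10 — tricolorable
observation: w = -6 (over 10 crossings) is diagram-only; (-A^3)^(6) removes it from V


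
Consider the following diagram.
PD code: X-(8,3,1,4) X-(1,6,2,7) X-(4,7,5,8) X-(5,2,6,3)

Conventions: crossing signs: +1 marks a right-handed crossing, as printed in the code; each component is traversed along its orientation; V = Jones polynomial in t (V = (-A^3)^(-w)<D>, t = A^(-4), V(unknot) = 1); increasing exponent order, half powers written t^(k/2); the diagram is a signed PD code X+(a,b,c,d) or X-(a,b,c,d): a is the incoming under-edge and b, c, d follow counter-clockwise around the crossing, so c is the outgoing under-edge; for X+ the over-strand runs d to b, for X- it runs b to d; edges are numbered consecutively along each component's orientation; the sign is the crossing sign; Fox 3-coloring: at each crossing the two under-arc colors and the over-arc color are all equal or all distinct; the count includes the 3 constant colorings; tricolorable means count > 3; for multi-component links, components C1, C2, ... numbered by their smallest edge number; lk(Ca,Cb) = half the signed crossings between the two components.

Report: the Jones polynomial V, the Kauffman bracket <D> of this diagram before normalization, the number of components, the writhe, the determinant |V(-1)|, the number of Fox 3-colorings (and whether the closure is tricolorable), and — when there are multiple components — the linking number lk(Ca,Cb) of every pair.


V(t) = -t^-4 + t^-3 + t^-1
bracket: A^-8 + 1 - A^4, w = -4
1 component, writhe -4, over 4 crossings
det 3, colorings 9 of 3^4 — tricolorable
observation: det 3 = |V(-1)|; divisible by 3, so tricolorable


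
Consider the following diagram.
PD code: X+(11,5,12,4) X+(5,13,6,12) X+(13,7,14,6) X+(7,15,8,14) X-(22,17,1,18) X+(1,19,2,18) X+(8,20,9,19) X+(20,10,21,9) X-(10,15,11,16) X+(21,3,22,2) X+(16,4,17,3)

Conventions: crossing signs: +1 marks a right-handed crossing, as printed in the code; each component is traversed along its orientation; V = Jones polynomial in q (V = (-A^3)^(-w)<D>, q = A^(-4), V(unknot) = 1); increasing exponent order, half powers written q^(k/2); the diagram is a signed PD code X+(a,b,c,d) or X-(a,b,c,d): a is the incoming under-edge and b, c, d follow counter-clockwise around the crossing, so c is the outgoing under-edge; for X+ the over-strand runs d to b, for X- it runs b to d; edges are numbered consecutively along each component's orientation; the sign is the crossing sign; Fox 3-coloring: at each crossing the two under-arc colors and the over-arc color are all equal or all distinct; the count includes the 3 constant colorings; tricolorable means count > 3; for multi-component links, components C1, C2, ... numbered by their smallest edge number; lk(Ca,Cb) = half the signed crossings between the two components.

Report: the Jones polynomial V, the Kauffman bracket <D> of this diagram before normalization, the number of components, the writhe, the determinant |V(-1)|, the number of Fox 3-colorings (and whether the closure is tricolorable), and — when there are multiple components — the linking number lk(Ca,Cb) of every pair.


V(q) = q^2 - q^3 + 3q^4 - 3q^5 + 3q^6 - 3q^7 + 2q^8 - q^9
bracket: A^-15 - 2A^-11 + 3A^-7 - 3A^-3 + 3A - 3A^5 + A^9 - A^13, w = +7
1 component, writhe +7, over 11 crossings
det 17, colorings 3 of 3^11 — not tricolorable
observation: the span of V is 7, forcing >= 7 crossings in any diagram


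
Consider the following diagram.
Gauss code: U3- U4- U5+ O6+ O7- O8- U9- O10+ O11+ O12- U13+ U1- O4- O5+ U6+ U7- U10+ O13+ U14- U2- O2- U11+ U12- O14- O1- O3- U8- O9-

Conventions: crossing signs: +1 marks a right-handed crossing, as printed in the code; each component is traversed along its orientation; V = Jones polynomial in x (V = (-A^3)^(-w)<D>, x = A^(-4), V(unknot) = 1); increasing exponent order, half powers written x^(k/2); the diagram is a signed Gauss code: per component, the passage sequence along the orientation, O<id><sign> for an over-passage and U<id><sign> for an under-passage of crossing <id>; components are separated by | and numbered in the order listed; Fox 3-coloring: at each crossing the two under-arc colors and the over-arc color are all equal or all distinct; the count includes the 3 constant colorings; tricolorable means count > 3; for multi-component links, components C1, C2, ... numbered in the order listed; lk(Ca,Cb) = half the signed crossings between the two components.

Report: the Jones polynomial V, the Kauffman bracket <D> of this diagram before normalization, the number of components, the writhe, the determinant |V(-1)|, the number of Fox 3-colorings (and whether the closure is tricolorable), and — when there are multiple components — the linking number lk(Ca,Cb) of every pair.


V(x) = -x^-4 + x^-3 + x^-1
bracket: A^-8 + 1 - A^4, w = -4
1 component, writhe -4, over 14 crossings
det 3, colorings 9 of 3^14 — tricolorable
observation: the span of V is 3, forcing >= 3 crossings in any diagram


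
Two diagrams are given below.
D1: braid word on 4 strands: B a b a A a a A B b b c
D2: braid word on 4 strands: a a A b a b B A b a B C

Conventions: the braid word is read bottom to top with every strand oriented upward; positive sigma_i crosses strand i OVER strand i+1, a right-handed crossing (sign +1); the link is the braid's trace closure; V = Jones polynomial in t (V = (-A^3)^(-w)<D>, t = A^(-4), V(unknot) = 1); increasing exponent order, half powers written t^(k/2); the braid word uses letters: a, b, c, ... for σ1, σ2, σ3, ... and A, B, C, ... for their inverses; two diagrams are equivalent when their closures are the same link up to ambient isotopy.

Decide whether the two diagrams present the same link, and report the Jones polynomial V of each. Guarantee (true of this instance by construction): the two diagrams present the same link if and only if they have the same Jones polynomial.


same link: no
V(D1) = -t^(1/2) - t^(5/2)  [12 crossings, <D> = -A^2 - A^10, w = +4]
V(D2) = -t^(1/2) + t^(3/2) - t^(5/2) - t^(9/2)  [12 crossings, <D> = -A^-12 - A^-4 + 1 - A^4, w = +2]
insight: 2 values of V(t) split the 2 diagrams


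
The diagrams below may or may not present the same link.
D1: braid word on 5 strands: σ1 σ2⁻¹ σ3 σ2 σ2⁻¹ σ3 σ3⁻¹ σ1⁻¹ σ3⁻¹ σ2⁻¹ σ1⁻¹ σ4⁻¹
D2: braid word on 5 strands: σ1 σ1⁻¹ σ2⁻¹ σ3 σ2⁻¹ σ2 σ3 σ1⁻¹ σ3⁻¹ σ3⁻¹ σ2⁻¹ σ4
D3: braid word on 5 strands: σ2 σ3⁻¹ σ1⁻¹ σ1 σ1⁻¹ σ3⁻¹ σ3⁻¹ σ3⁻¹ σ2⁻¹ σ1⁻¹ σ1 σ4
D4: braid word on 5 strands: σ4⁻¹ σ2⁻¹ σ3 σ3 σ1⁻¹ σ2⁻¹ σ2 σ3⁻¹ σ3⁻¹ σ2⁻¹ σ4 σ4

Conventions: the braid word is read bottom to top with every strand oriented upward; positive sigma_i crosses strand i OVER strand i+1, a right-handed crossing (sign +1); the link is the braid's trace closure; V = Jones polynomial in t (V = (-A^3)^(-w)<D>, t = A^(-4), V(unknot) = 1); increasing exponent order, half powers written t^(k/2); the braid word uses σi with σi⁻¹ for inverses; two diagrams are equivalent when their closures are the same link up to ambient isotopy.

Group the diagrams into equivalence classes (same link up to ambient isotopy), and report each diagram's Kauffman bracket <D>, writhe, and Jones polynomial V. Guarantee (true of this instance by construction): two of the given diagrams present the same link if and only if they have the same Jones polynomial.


grouping into links: {D1, D2, D4} | {D3}
V(D1) = t^-3 + t^-2 + t^-1 + 1  (w -4, c 12, <D> = A^-12 + A^-8 + A^-4 + 1)
V(D2) = t^-3 + t^-2 + t^-1 + 1  [12 crossings, <D> = A^-6 + A^-2 + A^2 + A^6, w = -2]
V(D3) = t^-6 + t^-3 + t^-2 + t^-1  [12 crossings, <D> = A^-8 + A^-4 + 1 + A^12, w = -4]
V(D4) = t^-3 + t^-2 + t^-1 + 1  [12 crossings, <D> = A^-6 + A^-2 + A^2 + A^6, w = -2]
why: V(t) takes 2 values over 4 diagrams, fixing the grouping


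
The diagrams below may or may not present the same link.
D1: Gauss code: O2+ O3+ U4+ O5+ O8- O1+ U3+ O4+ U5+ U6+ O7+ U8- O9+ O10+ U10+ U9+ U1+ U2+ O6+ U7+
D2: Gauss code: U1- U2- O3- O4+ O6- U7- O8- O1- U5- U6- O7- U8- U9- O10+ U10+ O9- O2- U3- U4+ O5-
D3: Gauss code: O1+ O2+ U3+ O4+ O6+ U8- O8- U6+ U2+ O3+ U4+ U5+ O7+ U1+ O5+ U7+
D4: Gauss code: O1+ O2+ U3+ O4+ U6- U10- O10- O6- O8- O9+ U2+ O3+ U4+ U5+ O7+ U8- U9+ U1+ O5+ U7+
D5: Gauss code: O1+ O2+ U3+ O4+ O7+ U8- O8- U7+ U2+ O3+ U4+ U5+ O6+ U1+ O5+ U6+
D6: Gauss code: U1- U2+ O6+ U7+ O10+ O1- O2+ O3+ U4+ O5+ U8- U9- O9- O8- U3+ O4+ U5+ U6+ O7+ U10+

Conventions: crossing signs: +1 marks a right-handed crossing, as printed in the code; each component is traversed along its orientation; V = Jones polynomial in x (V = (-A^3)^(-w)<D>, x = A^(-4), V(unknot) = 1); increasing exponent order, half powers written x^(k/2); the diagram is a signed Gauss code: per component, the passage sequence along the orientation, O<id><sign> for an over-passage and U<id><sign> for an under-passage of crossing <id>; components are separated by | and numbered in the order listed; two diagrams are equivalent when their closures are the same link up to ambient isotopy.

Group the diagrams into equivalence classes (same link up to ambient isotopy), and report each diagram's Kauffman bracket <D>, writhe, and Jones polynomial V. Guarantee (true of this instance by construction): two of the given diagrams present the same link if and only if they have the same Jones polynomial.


classes: {D1, D3, D4, D5, D6} | {D2}
V(D1) = x^2 + 2x^4 - 2x^5 + x^6 - 2x^7 + x^8  [10 crossings, <D> = A^-8 - 2A^-4 + 1 - 2A^4 + 2A^8 + A^16, w = +8]
V(D2) = -x^-7 + x^-6 - x^-5 + x^-4 + x^-2  [10 crossings, <D> = A^-10 + A^-2 - A^2 + A^6 - A^10, w = -6]
D3 (bracket A^-14 - 2A^-10 + A^-6 - 2A^-2 + 2A^2 + A^10; 8 crossings at w = +6): V = x^2 + 2x^4 - 2x^5 + x^6 - 2x^7 + x^8
V(D4) = x^2 + 2x^4 - 2x^5 + x^6 - 2x^7 + x^8  (w +4, c 10, <D> = A^-20 - 2A^-16 + A^-12 - 2A^-8 + 2A^-4 + A^4)
V(D5) = x^2 + 2x^4 - 2x^5 + x^6 - 2x^7 + x^8  (w +6, c 8, <D> = A^-14 - 2A^-10 + A^-6 - 2A^-2 + 2A^2 + A^10)
V(D6) = x^2 + 2x^4 - 2x^5 + x^6 - 2x^7 + x^8  (w +4, c 10, <D> = A^-20 - 2A^-16 + A^-12 - 2A^-8 + 2A^-4 + A^4)
insight: 2 values of V(x) split the 6 diagrams


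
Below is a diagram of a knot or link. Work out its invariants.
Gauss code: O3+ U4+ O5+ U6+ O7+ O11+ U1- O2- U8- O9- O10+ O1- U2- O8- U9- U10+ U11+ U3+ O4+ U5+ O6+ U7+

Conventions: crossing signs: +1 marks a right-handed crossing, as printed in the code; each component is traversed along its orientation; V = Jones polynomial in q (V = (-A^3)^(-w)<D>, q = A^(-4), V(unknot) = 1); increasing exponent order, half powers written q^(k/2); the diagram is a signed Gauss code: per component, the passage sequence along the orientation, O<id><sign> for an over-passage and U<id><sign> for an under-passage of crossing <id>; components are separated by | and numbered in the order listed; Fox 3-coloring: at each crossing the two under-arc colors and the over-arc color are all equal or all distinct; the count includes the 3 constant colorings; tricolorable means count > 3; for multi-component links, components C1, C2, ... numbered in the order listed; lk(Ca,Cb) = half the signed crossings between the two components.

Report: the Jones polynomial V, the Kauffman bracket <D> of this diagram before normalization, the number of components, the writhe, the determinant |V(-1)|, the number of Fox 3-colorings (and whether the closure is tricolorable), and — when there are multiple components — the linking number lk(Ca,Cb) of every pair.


Jones polynomial: V(q) = -q^-2 + q^-1 - 1 + 3q - 2q^2 + 3q^3 - 2q^4 + q^5 - q^6
<D> = A^-15 - A^-11 + 2A^-7 - 3A^-3 + 2A - 3A^5 + A^9 - A^13 + A^17; writhe +3
components 1, writhe +3 (11 crossings)
3-colorings: 9 of 3^11, det 15 — tricolorable
note: the span of V is 8, forcing >= 8 crossings in any diagram


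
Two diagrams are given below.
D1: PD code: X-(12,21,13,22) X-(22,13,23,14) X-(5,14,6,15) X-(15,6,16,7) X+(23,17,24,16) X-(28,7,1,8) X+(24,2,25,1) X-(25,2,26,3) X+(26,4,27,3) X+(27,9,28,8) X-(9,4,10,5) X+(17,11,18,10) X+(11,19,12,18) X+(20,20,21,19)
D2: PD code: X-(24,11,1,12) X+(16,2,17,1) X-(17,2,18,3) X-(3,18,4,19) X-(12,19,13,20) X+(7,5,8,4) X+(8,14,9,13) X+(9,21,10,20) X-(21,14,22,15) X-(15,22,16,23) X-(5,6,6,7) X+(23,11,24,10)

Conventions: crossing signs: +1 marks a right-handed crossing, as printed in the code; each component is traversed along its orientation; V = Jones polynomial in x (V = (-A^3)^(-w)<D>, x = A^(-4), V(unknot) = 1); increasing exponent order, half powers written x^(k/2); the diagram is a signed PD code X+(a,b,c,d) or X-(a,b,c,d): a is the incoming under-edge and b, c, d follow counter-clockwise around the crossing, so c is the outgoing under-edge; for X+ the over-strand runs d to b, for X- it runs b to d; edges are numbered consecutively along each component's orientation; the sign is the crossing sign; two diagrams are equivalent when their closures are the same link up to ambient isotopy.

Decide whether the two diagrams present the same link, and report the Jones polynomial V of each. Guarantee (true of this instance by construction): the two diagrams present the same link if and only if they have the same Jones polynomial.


equivalent: yes
V(D1) = -x^-4 + x^-3 + x^-1  (w 0, c 14, <D> = A^4 + A^12 - A^16)
V(D2) = -x^-4 + x^-3 + x^-1  [12 crossings, <D> = A^-2 + A^6 - A^10, w = -2]
key observation: all 2 diagrams share one V(x), hence one class


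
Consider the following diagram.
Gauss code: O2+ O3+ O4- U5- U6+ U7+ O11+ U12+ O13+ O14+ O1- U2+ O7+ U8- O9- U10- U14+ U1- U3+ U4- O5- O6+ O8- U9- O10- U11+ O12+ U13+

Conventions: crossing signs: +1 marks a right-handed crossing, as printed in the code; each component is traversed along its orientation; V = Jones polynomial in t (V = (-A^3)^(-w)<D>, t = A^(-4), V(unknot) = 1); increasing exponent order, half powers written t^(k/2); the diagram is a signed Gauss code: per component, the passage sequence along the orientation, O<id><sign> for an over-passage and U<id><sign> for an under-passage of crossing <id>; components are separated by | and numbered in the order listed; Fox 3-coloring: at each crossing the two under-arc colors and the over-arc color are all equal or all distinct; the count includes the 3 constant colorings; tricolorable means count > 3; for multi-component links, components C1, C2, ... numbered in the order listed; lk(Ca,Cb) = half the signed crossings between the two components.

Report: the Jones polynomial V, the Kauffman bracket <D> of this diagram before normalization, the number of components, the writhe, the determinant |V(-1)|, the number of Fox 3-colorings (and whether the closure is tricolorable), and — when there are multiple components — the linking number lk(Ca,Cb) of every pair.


V = -t^-2 + t^-1 - 1 + 3t - 2t^2 + 3t^3 - 2t^4 + t^5 - t^6
<D> = -A^-18 + A^-14 - 2A^-10 + 3A^-6 - 2A^-2 + 3A^2 - A^6 + A^10 - A^14 (w = +2)
1 component over 14 crossings, w = +2
9 Fox colorings among 3^14, |V(-1)| = 15: tricolorable
why: det 15 = |V(-1)|; divisible by 3, so tricolorable


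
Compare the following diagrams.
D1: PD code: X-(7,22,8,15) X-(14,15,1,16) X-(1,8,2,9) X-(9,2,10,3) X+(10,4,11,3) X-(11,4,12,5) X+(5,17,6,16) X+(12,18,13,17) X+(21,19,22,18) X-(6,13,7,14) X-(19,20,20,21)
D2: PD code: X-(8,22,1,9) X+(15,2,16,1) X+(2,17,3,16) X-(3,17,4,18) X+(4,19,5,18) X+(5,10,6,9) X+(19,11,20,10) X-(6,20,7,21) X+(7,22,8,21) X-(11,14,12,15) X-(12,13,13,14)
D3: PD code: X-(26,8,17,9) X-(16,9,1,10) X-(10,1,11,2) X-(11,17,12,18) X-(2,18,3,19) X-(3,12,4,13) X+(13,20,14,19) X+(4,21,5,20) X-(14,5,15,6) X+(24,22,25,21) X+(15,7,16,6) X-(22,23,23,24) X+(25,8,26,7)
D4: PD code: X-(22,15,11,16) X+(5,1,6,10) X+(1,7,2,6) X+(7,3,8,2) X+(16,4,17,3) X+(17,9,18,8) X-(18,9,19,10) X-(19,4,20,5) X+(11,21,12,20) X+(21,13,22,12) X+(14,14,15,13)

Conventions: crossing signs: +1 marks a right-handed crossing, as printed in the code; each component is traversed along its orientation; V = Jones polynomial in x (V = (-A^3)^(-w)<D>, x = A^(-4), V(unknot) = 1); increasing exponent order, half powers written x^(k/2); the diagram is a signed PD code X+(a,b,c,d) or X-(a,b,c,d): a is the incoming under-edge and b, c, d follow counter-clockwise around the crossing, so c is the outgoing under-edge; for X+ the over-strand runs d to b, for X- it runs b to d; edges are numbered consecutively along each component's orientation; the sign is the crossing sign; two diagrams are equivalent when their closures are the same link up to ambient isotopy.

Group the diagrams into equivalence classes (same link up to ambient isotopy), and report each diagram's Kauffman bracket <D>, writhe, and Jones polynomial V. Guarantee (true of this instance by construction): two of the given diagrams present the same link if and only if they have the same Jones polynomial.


grouping into links: {D1, D3} | {D2} | {D4}
V(D1) = x^(-9/2) - x^(-5/2) - x^(-3/2) - x^(-1/2)  (w -3, c 11, <D> = A^-7 + A^-3 + A - A^9)
V(D2) = -x^(1/2) - x^(5/2)  (w +1, c 11, <D> = A^-7 + A)
V(D3) = x^(-9/2) - x^(-5/2) - x^(-3/2) - x^(-1/2)  (w -3, c 13, <D> = A^-7 + A^-3 + A - A^9)
D4 (bracket -A^-3 + A^5 + A^9 + A^13; 11 crossings at w = +5): V = -x^(1/2) - x^(3/2) - x^(5/2) + x^(9/2)
key observation: 3 classes among 4 diagrams; unequal V(x) rules out equality


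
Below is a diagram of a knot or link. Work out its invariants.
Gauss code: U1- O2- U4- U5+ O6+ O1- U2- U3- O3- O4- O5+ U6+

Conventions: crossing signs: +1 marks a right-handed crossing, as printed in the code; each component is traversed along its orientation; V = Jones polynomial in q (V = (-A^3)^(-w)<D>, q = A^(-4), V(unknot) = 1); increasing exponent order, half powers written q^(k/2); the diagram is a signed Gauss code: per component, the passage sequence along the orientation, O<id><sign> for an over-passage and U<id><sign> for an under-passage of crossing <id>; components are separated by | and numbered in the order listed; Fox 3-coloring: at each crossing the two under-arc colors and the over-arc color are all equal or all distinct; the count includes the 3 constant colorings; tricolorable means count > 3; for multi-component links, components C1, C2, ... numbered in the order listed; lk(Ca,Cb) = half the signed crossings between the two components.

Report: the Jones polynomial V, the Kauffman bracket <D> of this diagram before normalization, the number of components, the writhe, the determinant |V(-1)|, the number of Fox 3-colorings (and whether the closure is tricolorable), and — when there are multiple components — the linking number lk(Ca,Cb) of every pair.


V = 1
<D> = A^-6 (w = -2)
1 component over 6 crossings, w = -2
3 Fox colorings among 3^6, |V(-1)| = 1: not tricolorable
why: |V(-1)| = 1: so not tricolorable, since 3 does not divide 1


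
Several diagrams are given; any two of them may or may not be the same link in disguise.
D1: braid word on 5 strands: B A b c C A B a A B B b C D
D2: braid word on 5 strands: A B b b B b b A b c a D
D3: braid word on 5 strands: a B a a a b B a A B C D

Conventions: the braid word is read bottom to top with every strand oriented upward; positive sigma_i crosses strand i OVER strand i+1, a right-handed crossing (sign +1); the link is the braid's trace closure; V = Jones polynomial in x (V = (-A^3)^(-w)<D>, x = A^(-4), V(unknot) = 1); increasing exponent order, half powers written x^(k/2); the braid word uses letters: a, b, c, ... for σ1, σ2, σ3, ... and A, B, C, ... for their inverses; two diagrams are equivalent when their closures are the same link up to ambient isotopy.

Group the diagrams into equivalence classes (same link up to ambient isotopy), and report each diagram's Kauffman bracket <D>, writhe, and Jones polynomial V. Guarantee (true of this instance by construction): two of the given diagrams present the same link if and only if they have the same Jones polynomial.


grouping into links: {D1} | {D2} | {D3}
V(D1) = -x^-6 + x^-5 - x^-4 + 2x^-3 - x^-2 + x^-1  (w -6, c 14, <D> = A^-14 - A^-10 + 2A^-6 - A^-2 + A^2 - A^6)
V(D2) = x + x^3 - x^4  [12 crossings, <D> = -A^-10 + A^-6 + A^2, w = +2]
V(D3) = x^-1 - 1 + 2x - 2x^2 + 2x^3 - 2x^4 + x^5  [12 crossings, <D> = A^-20 - 2A^-16 + 2A^-12 - 2A^-8 + 2A^-4 - 1 + A^4, w = 0]
why: 3 classes among 3 diagrams; unequal V(x) rules out equality


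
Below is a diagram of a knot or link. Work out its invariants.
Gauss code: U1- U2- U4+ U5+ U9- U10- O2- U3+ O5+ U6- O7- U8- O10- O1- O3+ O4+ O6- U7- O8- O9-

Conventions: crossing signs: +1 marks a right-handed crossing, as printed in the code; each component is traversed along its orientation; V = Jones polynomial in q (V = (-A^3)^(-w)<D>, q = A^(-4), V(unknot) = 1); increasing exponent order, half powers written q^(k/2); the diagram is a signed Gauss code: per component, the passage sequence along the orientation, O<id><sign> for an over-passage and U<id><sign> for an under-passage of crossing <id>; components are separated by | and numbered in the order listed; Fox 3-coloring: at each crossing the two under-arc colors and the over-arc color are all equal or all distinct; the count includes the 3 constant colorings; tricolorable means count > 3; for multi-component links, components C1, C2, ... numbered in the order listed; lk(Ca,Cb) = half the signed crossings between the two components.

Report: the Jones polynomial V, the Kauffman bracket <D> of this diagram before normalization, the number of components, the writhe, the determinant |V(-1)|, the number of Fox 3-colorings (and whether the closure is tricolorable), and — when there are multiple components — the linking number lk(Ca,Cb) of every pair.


Jones polynomial: V(q) = -q^-4 + q^-3 + q^-1
<D> = A^-8 + 1 - A^4; writhe -4
components 1, writhe -4 (10 crossings)
3-colorings: 9 of 3^10, det 3 — tricolorable
note: w = -4 (over 10 crossings) is diagram-only; (-A^3)^(4) removes it from V


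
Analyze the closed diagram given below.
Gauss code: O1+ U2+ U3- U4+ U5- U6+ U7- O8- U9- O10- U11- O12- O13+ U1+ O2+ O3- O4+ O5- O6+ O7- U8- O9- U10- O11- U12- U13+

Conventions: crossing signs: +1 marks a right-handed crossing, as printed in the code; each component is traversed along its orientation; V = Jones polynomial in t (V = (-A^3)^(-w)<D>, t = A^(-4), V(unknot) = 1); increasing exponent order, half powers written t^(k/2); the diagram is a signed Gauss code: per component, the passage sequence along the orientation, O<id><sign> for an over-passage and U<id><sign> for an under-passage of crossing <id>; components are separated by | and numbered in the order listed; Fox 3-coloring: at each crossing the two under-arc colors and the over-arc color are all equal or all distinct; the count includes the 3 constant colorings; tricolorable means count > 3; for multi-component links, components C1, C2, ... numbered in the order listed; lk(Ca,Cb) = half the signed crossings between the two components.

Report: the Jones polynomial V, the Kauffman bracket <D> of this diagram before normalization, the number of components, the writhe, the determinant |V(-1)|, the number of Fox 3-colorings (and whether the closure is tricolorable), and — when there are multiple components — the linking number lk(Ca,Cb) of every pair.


V = -t^-4 + t^-3 + t^-1
<D> = -A^-5 - A^3 + A^7 (w = -3)
1 component over 13 crossings, w = -3
9 Fox colorings among 3^13, |V(-1)| = 3: tricolorable
why: w = -3 (over 13 crossings) is diagram-only; (-A^3)^(3) removes it from V


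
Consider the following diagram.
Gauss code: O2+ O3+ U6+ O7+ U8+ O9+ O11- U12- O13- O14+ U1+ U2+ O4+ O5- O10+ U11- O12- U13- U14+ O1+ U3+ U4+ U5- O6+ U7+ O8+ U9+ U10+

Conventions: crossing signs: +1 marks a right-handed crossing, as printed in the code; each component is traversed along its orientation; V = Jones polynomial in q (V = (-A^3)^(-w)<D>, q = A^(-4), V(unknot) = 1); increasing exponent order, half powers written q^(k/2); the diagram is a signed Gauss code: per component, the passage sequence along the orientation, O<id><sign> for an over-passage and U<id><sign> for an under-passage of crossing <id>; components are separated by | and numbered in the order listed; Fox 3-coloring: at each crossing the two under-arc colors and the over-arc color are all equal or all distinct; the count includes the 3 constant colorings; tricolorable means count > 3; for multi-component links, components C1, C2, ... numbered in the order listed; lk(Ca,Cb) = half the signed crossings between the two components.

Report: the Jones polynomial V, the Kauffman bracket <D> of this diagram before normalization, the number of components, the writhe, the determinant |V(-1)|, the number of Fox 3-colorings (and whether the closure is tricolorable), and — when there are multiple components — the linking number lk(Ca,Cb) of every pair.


V = q^2 - q^3 + 2q^4 - 2q^5 + 3q^6 - 2q^7 + q^8 - q^9
<D> = -A^-18 + A^-14 - 2A^-10 + 3A^-6 - 2A^-2 + 2A^2 - A^6 + A^10 (w = +6)
1 component over 14 crossings, w = +6
3 Fox colorings among 3^14, |V(-1)| = 13: not tricolorable
why: w = +6 shifts under R1 moves; the (-A^3)^(-6) factor cancels that in V


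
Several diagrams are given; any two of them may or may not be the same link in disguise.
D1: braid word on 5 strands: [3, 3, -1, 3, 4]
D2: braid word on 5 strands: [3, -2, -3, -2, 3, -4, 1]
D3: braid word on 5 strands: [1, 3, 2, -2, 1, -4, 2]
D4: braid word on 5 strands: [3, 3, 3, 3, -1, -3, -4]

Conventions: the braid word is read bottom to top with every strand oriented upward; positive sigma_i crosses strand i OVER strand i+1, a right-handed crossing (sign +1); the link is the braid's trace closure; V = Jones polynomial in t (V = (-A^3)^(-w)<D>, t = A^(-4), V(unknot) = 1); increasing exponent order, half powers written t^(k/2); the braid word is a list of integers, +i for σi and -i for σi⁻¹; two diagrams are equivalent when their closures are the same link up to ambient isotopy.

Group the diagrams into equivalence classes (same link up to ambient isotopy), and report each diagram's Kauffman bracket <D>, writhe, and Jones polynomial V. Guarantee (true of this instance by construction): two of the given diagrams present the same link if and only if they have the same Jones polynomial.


grouping into links: {D1, D4} | {D2} | {D3}
V(D1) = -t^(1/2) - t^(3/2) - t^(5/2) + t^(9/2)  (w +3, c 5, <D> = -A^-9 + A^-1 + A^3 + A^7)
D2 (bracket A^-5 + A^-1; 7 crossings at w = -1): V = -t^(-1/2) - t^(1/2)
D3 (bracket A^-1 + A^7; 7 crossings at w = +3): V = -t^(1/2) - t^(5/2)
D4 (bracket -A^-15 + A^-7 + A^-3 + A; 7 crossings at w = +1): V = -t^(1/2) - t^(3/2) - t^(5/2) + t^(9/2)
key observation: 3 classes among 4 diagrams; unequal V(t) rules out equality


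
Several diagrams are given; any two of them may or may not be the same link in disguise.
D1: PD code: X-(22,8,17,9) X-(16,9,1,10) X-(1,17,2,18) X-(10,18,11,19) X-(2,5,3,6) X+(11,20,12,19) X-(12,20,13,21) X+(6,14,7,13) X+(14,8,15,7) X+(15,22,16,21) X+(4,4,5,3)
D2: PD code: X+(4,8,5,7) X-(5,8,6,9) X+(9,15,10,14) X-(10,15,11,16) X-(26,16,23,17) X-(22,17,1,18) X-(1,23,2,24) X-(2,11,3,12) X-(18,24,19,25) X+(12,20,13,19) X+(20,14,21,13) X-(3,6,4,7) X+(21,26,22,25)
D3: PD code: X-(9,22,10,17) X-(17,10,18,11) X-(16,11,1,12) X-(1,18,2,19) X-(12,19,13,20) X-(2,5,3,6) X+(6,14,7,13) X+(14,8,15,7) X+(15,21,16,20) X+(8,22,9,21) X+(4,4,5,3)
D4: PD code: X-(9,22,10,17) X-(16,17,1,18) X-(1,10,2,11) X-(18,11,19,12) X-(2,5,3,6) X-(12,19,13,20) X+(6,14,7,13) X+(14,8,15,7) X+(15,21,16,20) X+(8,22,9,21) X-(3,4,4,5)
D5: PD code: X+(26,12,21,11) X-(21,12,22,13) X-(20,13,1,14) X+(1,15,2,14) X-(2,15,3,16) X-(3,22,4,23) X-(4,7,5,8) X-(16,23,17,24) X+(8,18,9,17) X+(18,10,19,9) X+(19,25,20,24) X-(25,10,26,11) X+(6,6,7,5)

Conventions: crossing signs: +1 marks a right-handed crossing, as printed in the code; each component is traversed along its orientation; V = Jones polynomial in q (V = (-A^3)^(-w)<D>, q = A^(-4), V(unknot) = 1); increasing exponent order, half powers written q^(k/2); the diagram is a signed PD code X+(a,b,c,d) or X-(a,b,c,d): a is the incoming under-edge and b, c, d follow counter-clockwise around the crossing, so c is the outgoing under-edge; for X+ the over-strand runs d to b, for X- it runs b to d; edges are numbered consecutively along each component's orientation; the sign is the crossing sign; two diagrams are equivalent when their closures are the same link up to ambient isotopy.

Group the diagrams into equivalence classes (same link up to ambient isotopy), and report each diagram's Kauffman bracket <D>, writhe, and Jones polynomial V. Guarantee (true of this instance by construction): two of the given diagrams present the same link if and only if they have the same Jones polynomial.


grouping into links: {D1, D2, D3, D4, D5}
V(D1) = -q^(-5/2) - q^(-1/2)  (w -1, c 11, <D> = A^-1 + A^7)
D2 (bracket A^-7 + A; 13 crossings at w = -3): V = -q^(-5/2) - q^(-1/2)
V(D3) = -q^(-5/2) - q^(-1/2)  [11 crossings, <D> = A^-1 + A^7, w = -1]
V(D4) = -q^(-5/2) - q^(-1/2)  [11 crossings, <D> = A^-7 + A, w = -3]
D5 (bracket A^-1 + A^7; 13 crossings at w = -1): V = -q^(-5/2) - q^(-1/2)
why: one V(q) for all 5 diagrams — one class (guaranteed)


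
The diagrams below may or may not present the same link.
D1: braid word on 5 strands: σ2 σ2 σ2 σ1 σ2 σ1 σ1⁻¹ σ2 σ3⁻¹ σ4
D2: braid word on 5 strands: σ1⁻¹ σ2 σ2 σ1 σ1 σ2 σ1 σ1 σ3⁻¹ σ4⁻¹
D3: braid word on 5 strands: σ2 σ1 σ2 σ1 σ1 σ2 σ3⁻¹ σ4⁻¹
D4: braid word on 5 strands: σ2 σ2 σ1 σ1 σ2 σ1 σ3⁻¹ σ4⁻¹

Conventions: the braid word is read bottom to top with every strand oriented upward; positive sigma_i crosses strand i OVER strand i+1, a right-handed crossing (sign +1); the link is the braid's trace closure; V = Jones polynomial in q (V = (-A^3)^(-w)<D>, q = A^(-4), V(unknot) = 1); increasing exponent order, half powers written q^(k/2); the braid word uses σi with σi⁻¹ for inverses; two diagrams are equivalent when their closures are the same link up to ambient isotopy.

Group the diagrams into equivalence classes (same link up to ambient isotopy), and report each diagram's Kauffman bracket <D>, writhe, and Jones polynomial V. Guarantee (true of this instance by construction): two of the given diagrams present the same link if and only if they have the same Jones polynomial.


equivalence classes: {D1, D2, D3, D4}
D1 (bracket -A^-10 + A^-6 - A^-2 + A^2 + A^10; 10 crossings at w = +6): V = q^2 + q^4 - q^5 + q^6 - q^7
D2 (bracket -A^-16 + A^-12 - A^-8 + A^-4 + A^4; 10 crossings at w = +4): V = q^2 + q^4 - q^5 + q^6 - q^7
V(D3) = q^2 + q^4 - q^5 + q^6 - q^7  (w +4, c 8, <D> = -A^-16 + A^-12 - A^-8 + A^-4 + A^4)
D4 (bracket -A^-16 + A^-12 - A^-8 + A^-4 + A^4; 8 crossings at w = +4): V = q^2 + q^4 - q^5 + q^6 - q^7
observation: all 4 diagrams share one V(q), hence one class
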